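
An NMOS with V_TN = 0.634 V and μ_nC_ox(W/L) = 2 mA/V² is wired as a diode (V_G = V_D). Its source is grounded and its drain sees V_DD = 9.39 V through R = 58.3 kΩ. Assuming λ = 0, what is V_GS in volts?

With gate tied to drain, V_GS = V_DS ≥ V_GS − V_TN, so the device is in saturation.
KCL at the drain: ½ k_n (V_GS − V_TN)² = (V_DD − V_GS)/R.
Let x = V_GS − 0.634. Then 58.3 x² + x − 8.756 = 0, giving x = 0.379 V (positive root), so V_GS = 1.01 V.
I_D = (V_DD − V_GS)/R = (9.39 − 1.01) / 58.3 = 0.144 mA.

V_GS = 1.01 V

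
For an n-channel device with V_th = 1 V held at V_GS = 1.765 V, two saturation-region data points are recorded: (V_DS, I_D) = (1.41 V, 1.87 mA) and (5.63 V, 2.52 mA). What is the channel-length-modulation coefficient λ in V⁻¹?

With V_GS fixed, I_D ∝ (1 + λ V_DS) in saturation, so I_D2/I_D1 = (1 + λ V_DS2)/(1 + λ V_DS1).
2.52/1.87 = 1.348 = (1 + 5.63 λ)/(1 + 1.41 λ).
Solving: λ (I_D1 V_DS2 − I_D2 V_DS1) = I_D2 − I_D1, so λ = (2.52 − 1.87) / (1.87 × 5.63 − 2.52 × 1.41) = 0.65 / 6.97 = 0.0932 V⁻¹.

λ = 0.0932 V⁻¹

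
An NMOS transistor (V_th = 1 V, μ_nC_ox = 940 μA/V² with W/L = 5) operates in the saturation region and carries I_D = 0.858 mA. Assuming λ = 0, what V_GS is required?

V_GS = 1.60 V

k_n = μ_nC_ox · (W/L) = 4.7 mA/V².
In saturation I_D = ½ k_n (V_GS − V_th)², so V_GS − V_th = √(2 I_D / k_n) = √(2 × 0.858 / 4.7) = 0.604 V.
V_GS = 1 + 0.604 = 1.6 V.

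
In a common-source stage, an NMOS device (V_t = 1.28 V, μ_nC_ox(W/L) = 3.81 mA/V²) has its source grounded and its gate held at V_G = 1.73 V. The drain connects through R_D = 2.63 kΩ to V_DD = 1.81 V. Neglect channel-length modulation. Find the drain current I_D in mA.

I_D = 0.386 mA

V_GS = V_G = 1.73 V, so V_ov = 1.73 − 1.28 = 0.45 V.
Assume saturation: I_D = ½ k_n V_ov² = 0.5 × 3.81 × 0.45² = 0.386 mA, giving V_DS = V_DD − I_D R_D = 1.81 − 0.386 × 2.63 = 0.795 V.
V_DS = 0.795 V ≥ V_ov = 0.45 V, confirming saturation.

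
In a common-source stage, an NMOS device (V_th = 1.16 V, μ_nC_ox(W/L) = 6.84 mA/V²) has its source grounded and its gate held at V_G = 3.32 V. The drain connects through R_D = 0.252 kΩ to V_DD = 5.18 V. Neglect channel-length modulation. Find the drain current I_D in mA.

I_D = 14.5 mA

V_GS = V_G = 3.32 V, so V_ov = 3.32 − 1.16 = 2.16 V.
Assume saturation: I_D = ½ k_n V_ov² = 0.5 × 6.84 × 2.16² = 16 mA, giving V_DS = V_DD − I_D R_D = 5.18 − 16 × 0.252 = 1.16 V.
But 1.16 V < V_ov = 2.16 V, so the device is actually in triode.
In triode I_D = k_n[V_ov V_DS − ½ V_DS²] and I_D = (V_DD − V_DS)/R_D. Equating: 0.862 V_DS² − 4.723 V_DS + 5.18 = 0, giving V_DS = 1.52 V (the root below V_ov).
I_D = (5.18 − 1.52) / 0.252 = 14.5 mA.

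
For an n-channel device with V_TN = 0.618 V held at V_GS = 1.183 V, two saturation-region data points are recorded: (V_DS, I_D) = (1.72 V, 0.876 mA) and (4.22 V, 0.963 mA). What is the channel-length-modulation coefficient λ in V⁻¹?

With V_GS fixed, I_D ∝ (1 + λ V_DS) in saturation, so I_D2/I_D1 = (1 + λ V_DS2)/(1 + λ V_DS1).
0.963/0.876 = 1.099 = (1 + 4.22 λ)/(1 + 1.72 λ).
Solving: λ (I_D1 V_DS2 − I_D2 V_DS1) = I_D2 − I_D1, so λ = (0.963 − 0.876) / (0.876 × 4.22 − 0.963 × 1.72) = 0.087 / 2.04 = 0.0426 V⁻¹.

λ = 0.0426 V⁻¹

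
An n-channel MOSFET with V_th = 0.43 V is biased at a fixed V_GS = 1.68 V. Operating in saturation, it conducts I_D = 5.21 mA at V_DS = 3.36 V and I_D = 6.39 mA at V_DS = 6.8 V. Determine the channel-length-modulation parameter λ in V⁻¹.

λ = 0.0845 V⁻¹

With V_GS fixed, I_D ∝ (1 + λ V_DS) in saturation, so I_D2/I_D1 = (1 + λ V_DS2)/(1 + λ V_DS1).
6.39/5.21 = 1.226 = (1 + 6.8 λ)/(1 + 3.36 λ).
Solving: λ (I_D1 V_DS2 − I_D2 V_DS1) = I_D2 − I_D1, so λ = (6.39 − 5.21) / (5.21 × 6.8 − 6.39 × 3.36) = 1.18 / 14 = 0.0845 V⁻¹.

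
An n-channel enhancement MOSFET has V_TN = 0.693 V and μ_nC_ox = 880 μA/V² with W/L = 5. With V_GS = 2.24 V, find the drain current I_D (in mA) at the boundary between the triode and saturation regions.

At the boundary V_DS = V_ov = V_GS − V_TN = 2.24 − 0.693 = 1.55 V.
k_n = μ_nC_ox · (W/L) = 4.4 mA/V².
I_D = ½ k_n V_ov² = 0.5 × 4.4 × 1.55² = 5.27 mA.

I_D = 5.27 mA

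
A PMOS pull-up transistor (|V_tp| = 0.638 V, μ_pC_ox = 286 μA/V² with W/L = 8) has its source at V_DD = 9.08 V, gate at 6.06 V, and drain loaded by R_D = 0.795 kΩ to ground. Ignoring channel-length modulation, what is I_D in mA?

I_D = 6.49 mA

V_SG = V_DD − V_G = 9.08 − 6.06 = 3.02 V, so V_ov = 3.02 − 0.638 = 2.38 V.
k_p = μ_pC_ox · (W/L) = 2.288 mA/V².
Assume saturation: I_D = ½ k_p V_ov² = 0.5 × 2.288 × 2.38² = 6.49 mA, giving V_SD = V_DD − I_D R_D = 9.08 − 6.49 × 0.795 = 3.92 V.
V_SD = 3.92 V ≥ V_ov = 2.38 V, confirming saturation.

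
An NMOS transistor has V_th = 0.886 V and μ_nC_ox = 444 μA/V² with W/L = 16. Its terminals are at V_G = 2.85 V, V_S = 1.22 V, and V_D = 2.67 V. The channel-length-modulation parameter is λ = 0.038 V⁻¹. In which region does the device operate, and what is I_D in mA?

Saturation; I_D = 2.07 mA

V_GS = V_G − V_S = 2.85 − 1.22 = 1.63 V; V_DS = V_D − V_S = 2.67 − 1.22 = 1.45 V.
k_n = μ_nC_ox · (W/L) = 7.104 mA/V².
V_ov = V_GS − V_th = 1.63 − 0.886 = 0.744 V.
Since V_DS = 1.45 V ≥ V_ov = 0.744 V, the device is in saturation.
I_D = ½ k_n V_ov² (1 + λ V_DS) = 0.5 × 7.104 × 0.744² × (1 + 0.038 × 1.45) = 2.07 mA.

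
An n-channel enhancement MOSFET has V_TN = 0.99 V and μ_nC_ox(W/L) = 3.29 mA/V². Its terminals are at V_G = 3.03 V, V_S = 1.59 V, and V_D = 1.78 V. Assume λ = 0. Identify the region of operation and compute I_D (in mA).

V_GS = V_G − V_S = 3.03 − 1.59 = 1.44 V; V_DS = V_D − V_S = 1.78 − 1.59 = 0.19 V.
V_ov = V_GS − V_TN = 1.44 − 0.99 = 0.45 V.
Since V_DS = 0.19 V < V_ov = 0.45 V, the device is in the triode region.
I_D = k_n [V_ov · V_DS − ½ V_DS²] = 3.29 × [0.45 × 0.19 − 0.5 × 0.19²] = 0.222 mA.

Triode; I_D = 0.222 mA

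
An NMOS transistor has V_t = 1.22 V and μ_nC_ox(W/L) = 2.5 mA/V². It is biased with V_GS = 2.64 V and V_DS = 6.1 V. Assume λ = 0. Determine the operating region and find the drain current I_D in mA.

Saturation; I_D = 2.52 mA

V_ov = V_GS − V_t = 2.64 − 1.22 = 1.42 V.
Since V_DS = 6.1 V ≥ V_ov = 1.42 V, the device is in saturation.
I_D = ½ k_n V_ov² = 0.5 × 2.5 × 1.42² = 2.52 mA.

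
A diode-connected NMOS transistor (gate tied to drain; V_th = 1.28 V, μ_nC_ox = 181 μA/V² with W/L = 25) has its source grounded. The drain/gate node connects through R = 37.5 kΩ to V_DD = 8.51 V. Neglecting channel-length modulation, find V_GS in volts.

With gate tied to drain, V_GS = V_DS ≥ V_GS − V_th, so the device is in saturation.
k_n = μ_nC_ox · (W/L) = 4.525 mA/V².
KCL at the drain: ½ k_n (V_GS − V_th)² = (V_DD − V_GS)/R.
Let x = V_GS − 1.28. Then 84.8 x² + x − 7.23 = 0, giving x = 0.286 V (positive root), so V_GS = 1.57 V.
I_D = (V_DD − V_GS)/R = (8.51 − 1.57) / 37.5 = 0.185 mA.

V_GS = 1.57 V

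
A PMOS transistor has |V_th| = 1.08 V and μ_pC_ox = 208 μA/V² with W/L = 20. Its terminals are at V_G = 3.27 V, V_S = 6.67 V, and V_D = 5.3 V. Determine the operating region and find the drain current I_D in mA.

V_SG = V_S − V_G = 6.67 − 3.27 = 3.4 V; V_SD = V_S − V_D = 6.67 − 5.3 = 1.37 V.
k_p = μ_pC_ox · (W/L) = 4.16 mA/V².
V_ov = V_SG − |V_th| = 3.4 − 1.08 = 2.32 V.
Since V_SD = 1.37 V < V_ov = 2.32 V, the device is in the triode region.
I_D = k_p [V_ov · V_SD − ½ V_SD²] = 4.16 × [2.32 × 1.37 − 0.5 × 1.37²] = 9.32 mA.

Triode; I_D = 9.32 mA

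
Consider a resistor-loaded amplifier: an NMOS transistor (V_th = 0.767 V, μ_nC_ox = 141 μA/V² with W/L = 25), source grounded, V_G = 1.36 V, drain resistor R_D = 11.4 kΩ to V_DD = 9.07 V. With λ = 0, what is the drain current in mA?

V_GS = V_G = 1.36 V, so V_ov = 1.36 − 0.767 = 0.593 V.
k_n = μ_nC_ox · (W/L) = 3.525 mA/V².
Assume saturation: I_D = ½ k_n V_ov² = 0.5 × 3.525 × 0.593² = 0.62 mA, giving V_DS = V_DD − I_D R_D = 9.07 − 0.62 × 11.4 = 2 V.
V_DS = 2 V ≥ V_ov = 0.593 V, confirming saturation.

I_D = 0.620 mA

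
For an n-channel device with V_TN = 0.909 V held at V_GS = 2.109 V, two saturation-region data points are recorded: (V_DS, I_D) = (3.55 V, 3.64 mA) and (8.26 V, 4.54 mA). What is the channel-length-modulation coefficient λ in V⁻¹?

λ = 0.0645 V⁻¹

With V_GS fixed, I_D ∝ (1 + λ V_DS) in saturation, so I_D2/I_D1 = (1 + λ V_DS2)/(1 + λ V_DS1).
4.54/3.64 = 1.247 = (1 + 8.26 λ)/(1 + 3.55 λ).
Solving: λ (I_D1 V_DS2 − I_D2 V_DS1) = I_D2 − I_D1, so λ = (4.54 − 3.64) / (3.64 × 8.26 − 4.54 × 3.55) = 0.9 / 13.9 = 0.0645 V⁻¹.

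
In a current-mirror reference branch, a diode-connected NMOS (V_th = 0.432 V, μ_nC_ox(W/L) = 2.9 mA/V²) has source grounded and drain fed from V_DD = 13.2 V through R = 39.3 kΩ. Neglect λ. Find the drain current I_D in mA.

I_D = 0.313 mA

With gate tied to drain, V_GS = V_DS ≥ V_GS − V_th, so the device is in saturation.
KCL at the drain: ½ k_n (V_GS − V_th)² = (V_DD − V_GS)/R.
Let x = V_GS − 0.432. Then 57 x² + x − 12.77 = 0, giving x = 0.465 V (positive root), so V_GS = 0.897 V.
I_D = (V_DD − V_GS)/R = (13.2 − 0.897) / 39.3 = 0.313 mA.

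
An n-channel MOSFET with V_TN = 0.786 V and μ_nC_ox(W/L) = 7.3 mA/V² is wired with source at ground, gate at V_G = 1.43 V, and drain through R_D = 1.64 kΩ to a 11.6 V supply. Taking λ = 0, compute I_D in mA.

I_D = 1.51 mA

V_GS = V_G = 1.43 V, so V_ov = 1.43 − 0.786 = 0.644 V.
Assume saturation: I_D = ½ k_n V_ov² = 0.5 × 7.3 × 0.644² = 1.51 mA, giving V_DS = V_DD − I_D R_D = 11.6 − 1.51 × 1.64 = 9.12 V.
V_DS = 9.12 V ≥ V_ov = 0.644 V, confirming saturation.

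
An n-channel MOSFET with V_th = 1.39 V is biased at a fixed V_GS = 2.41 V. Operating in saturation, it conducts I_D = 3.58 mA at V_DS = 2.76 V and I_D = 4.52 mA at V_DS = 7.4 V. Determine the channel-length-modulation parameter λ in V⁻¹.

λ = 0.0671 V⁻¹

With V_GS fixed, I_D ∝ (1 + λ V_DS) in saturation, so I_D2/I_D1 = (1 + λ V_DS2)/(1 + λ V_DS1).
4.52/3.58 = 1.263 = (1 + 7.4 λ)/(1 + 2.76 λ).
Solving: λ (I_D1 V_DS2 − I_D2 V_DS1) = I_D2 − I_D1, so λ = (4.52 − 3.58) / (3.58 × 7.4 − 4.52 × 2.76) = 0.94 / 14 = 0.0671 V⁻¹.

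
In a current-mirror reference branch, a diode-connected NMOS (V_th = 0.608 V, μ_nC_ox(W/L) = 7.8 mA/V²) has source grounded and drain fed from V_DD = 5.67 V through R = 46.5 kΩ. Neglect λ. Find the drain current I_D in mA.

I_D = 0.105 mA

With gate tied to drain, V_GS = V_DS ≥ V_GS − V_th, so the device is in saturation.
KCL at the drain: ½ k_n (V_GS − V_th)² = (V_DD − V_GS)/R.
Let x = V_GS − 0.608. Then 181 x² + x − 5.062 = 0, giving x = 0.164 V (positive root), so V_GS = 0.772 V.
I_D = (V_DD − V_GS)/R = (5.67 − 0.772) / 46.5 = 0.105 mA.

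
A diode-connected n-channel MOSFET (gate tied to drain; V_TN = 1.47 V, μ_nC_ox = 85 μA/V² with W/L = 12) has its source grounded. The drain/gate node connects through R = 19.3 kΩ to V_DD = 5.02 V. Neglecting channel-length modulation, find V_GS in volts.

With gate tied to drain, V_GS = V_DS ≥ V_GS − V_TN, so the device is in saturation.
k_n = μ_nC_ox · (W/L) = 1.02 mA/V².
KCL at the drain: ½ k_n (V_GS − V_TN)² = (V_DD − V_GS)/R.
Let x = V_GS − 1.47. Then 9.84 x² + x − 3.55 = 0, giving x = 0.552 V (positive root), so V_GS = 2.02 V.
I_D = (V_DD − V_GS)/R = (5.02 − 2.02) / 19.3 = 0.155 mA.

V_GS = 2.02 V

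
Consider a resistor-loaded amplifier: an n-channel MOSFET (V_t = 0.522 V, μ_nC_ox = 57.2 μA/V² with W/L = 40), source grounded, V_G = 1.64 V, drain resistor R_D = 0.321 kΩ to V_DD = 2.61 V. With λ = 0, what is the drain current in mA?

V_GS = V_G = 1.64 V, so V_ov = 1.64 − 0.522 = 1.12 V.
k_n = μ_nC_ox · (W/L) = 2.288 mA/V².
Assume saturation: I_D = ½ k_n V_ov² = 0.5 × 2.288 × 1.12² = 1.43 mA, giving V_DS = V_DD − I_D R_D = 2.61 − 1.43 × 0.321 = 2.15 V.
V_DS = 2.15 V ≥ V_ov = 1.12 V, confirming saturation.

I_D = 1.43 mA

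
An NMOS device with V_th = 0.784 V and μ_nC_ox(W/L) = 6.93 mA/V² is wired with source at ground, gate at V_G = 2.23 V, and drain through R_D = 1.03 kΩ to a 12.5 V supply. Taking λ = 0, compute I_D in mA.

V_GS = V_G = 2.23 V, so V_ov = 2.23 − 0.784 = 1.45 V.
Assume saturation: I_D = ½ k_n V_ov² = 0.5 × 6.93 × 1.45² = 7.25 mA, giving V_DS = V_DD − I_D R_D = 12.5 − 7.25 × 1.03 = 5.04 V.
V_DS = 5.04 V ≥ V_ov = 1.45 V, confirming saturation.

I_D = 7.25 mA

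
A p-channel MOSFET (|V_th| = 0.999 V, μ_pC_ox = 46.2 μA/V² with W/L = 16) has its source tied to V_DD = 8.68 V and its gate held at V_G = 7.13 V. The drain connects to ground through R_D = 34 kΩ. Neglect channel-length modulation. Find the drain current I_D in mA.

I_D = 0.112 mA

V_SG = V_DD − V_G = 8.68 − 7.13 = 1.55 V, so V_ov = 1.55 − 0.999 = 0.551 V.
k_p = μ_pC_ox · (W/L) = 0.7392 mA/V².
Assume saturation: I_D = ½ k_p V_ov² = 0.5 × 0.7392 × 0.551² = 0.112 mA, giving V_SD = V_DD − I_D R_D = 8.68 − 0.112 × 34 = 4.86 V.
V_SD = 4.86 V ≥ V_ov = 0.551 V, confirming saturation.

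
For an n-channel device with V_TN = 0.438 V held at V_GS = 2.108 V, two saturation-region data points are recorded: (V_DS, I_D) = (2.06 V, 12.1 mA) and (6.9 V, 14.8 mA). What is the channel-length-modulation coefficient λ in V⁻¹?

With V_GS fixed, I_D ∝ (1 + λ V_DS) in saturation, so I_D2/I_D1 = (1 + λ V_DS2)/(1 + λ V_DS1).
14.8/12.1 = 1.223 = (1 + 6.9 λ)/(1 + 2.06 λ).
Solving: λ (I_D1 V_DS2 − I_D2 V_DS1) = I_D2 − I_D1, so λ = (14.8 − 12.1) / (12.1 × 6.9 − 14.8 × 2.06) = 2.7 / 53 = 0.0509 V⁻¹.

λ = 0.0509 V⁻¹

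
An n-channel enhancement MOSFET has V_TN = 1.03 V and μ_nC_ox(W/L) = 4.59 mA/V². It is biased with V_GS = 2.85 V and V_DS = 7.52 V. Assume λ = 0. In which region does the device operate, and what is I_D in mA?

Saturation; I_D = 7.60 mA

V_ov = V_GS − V_TN = 2.85 − 1.03 = 1.82 V.
Since V_DS = 7.52 V ≥ V_ov = 1.82 V, the device is in saturation.
I_D = ½ k_n V_ov² = 0.5 × 4.59 × 1.82² = 7.6 mA.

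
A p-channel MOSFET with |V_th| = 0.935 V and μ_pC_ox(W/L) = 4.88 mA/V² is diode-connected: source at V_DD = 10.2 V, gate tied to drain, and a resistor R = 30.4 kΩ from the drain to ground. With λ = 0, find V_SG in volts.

With gate tied to drain, V_SG = V_SD ≥ V_SG − |V_th|, so the device is in saturation.
KCL at the drain: ½ k_p (V_SG − |V_th|)² = (V_DD − V_SG)/R.
Let x = V_SG − 0.935. Then 74.2 x² + x − 9.265 = 0, giving x = 0.347 V (positive root), so V_SG = 1.28 V.
I_D = (V_DD − V_SG)/R = (10.2 − 1.28) / 30.4 = 0.293 mA.

V_SG = 1.28 V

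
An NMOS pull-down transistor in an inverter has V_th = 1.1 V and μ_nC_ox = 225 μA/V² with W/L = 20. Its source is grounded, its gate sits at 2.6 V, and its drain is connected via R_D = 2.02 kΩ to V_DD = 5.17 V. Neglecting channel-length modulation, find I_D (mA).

I_D = 2.36 mA

V_GS = V_G = 2.6 V, so V_ov = 2.6 − 1.1 = 1.5 V.
k_n = μ_nC_ox · (W/L) = 4.5 mA/V².
Assume saturation: I_D = ½ k_n V_ov² = 0.5 × 4.5 × 1.5² = 5.06 mA, giving V_DS = V_DD − I_D R_D = 5.17 − 5.06 × 2.02 = -5.06 V.
But -5.06 V < V_ov = 1.5 V, so the device is actually in triode.
In triode I_D = k_n[V_ov V_DS − ½ V_DS²] and I_D = (V_DD − V_DS)/R_D. Equating: 4.54 V_DS² − 14.63 V_DS + 5.17 = 0, giving V_DS = 0.404 V (the root below V_ov).
I_D = (5.17 − 0.404) / 2.02 = 2.36 mA.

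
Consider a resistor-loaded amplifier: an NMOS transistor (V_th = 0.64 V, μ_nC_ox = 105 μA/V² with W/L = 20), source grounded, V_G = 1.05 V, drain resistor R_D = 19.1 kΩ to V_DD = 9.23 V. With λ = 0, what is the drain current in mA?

V_GS = V_G = 1.05 V, so V_ov = 1.05 − 0.64 = 0.41 V.
k_n = μ_nC_ox · (W/L) = 2.1 mA/V².
Assume saturation: I_D = ½ k_n V_ov² = 0.5 × 2.1 × 0.41² = 0.177 mA, giving V_DS = V_DD − I_D R_D = 9.23 − 0.177 × 19.1 = 5.86 V.
V_DS = 5.86 V ≥ V_ov = 0.41 V, confirming saturation.

I_D = 0.177 mA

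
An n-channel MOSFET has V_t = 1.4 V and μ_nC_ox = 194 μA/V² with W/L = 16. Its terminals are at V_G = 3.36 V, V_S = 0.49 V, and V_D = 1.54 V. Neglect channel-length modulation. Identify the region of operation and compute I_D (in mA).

Triode; I_D = 3.08 mA

V_GS = V_G − V_S = 3.36 − 0.49 = 2.87 V; V_DS = V_D − V_S = 1.54 − 0.49 = 1.05 V.
k_n = μ_nC_ox · (W/L) = 3.104 mA/V².
V_ov = V_GS − V_t = 2.87 − 1.4 = 1.47 V.
Since V_DS = 1.05 V < V_ov = 1.47 V, the device is in the triode region.
I_D = k_n [V_ov · V_DS − ½ V_DS²] = 3.104 × [1.47 × 1.05 − 0.5 × 1.05²] = 3.08 mA.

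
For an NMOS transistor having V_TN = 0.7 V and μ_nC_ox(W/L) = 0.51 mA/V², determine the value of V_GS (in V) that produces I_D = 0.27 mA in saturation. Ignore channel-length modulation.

V_GS = 1.73 V

In saturation I_D = ½ k_n (V_GS − V_TN)², so V_GS − V_TN = √(2 I_D / k_n) = √(2 × 0.27 / 0.51) = 1.03 V.
V_GS = 0.7 + 1.03 = 1.73 V.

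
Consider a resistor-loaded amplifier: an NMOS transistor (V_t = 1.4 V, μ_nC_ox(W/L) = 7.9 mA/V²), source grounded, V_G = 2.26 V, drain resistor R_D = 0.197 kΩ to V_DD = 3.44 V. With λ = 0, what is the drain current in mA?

V_GS = V_G = 2.26 V, so V_ov = 2.26 − 1.4 = 0.86 V.
Assume saturation: I_D = ½ k_n V_ov² = 0.5 × 7.9 × 0.86² = 2.92 mA, giving V_DS = V_DD − I_D R_D = 3.44 − 2.92 × 0.197 = 2.86 V.
V_DS = 2.86 V ≥ V_ov = 0.86 V, confirming saturation.

I_D = 2.92 mA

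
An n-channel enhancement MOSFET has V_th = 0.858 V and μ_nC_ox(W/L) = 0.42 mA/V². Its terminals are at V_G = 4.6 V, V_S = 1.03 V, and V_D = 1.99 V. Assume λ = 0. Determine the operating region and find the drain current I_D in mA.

V_GS = V_G − V_S = 4.6 − 1.03 = 3.57 V; V_DS = V_D − V_S = 1.99 − 1.03 = 0.96 V.
V_ov = V_GS − V_th = 3.57 − 0.858 = 2.71 V.
Since V_DS = 0.96 V < V_ov = 2.71 V, the device is in the triode region.
I_D = k_n [V_ov · V_DS − ½ V_DS²] = 0.42 × [2.71 × 0.96 − 0.5 × 0.96²] = 0.9 mA.

Triode; I_D = 0.900 mA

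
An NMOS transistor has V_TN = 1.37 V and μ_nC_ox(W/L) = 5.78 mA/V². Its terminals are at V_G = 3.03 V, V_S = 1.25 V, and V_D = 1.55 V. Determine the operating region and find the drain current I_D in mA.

Triode; I_D = 0.451 mA

V_GS = V_G − V_S = 3.03 − 1.25 = 1.78 V; V_DS = V_D − V_S = 1.55 − 1.25 = 0.3 V.
V_ov = V_GS − V_TN = 1.78 − 1.37 = 0.41 V.
Since V_DS = 0.3 V < V_ov = 0.41 V, the device is in the triode region.
I_D = k_n [V_ov · V_DS − ½ V_DS²] = 5.78 × [0.41 × 0.3 − 0.5 × 0.3²] = 0.451 mA.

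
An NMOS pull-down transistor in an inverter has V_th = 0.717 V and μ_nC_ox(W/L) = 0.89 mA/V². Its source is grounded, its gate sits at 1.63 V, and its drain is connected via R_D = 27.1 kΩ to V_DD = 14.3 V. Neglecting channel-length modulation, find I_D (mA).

V_GS = V_G = 1.63 V, so V_ov = 1.63 − 0.717 = 0.913 V.
Assume saturation: I_D = ½ k_n V_ov² = 0.5 × 0.89 × 0.913² = 0.371 mA, giving V_DS = V_DD − I_D R_D = 14.3 − 0.371 × 27.1 = 4.25 V.
V_DS = 4.25 V ≥ V_ov = 0.913 V, confirming saturation.

I_D = 0.371 mA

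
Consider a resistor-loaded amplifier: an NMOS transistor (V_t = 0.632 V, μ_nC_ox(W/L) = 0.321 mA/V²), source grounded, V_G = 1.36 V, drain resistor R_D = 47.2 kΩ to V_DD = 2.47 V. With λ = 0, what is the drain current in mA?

V_GS = V_G = 1.36 V, so V_ov = 1.36 − 0.632 = 0.728 V.
Assume saturation: I_D = ½ k_n V_ov² = 0.5 × 0.321 × 0.728² = 0.0851 mA, giving V_DS = V_DD − I_D R_D = 2.47 − 0.0851 × 47.2 = -1.54 V.
But -1.54 V < V_ov = 0.728 V, so the device is actually in triode.
In triode I_D = k_n[V_ov V_DS − ½ V_DS²] and I_D = (V_DD − V_DS)/R_D. Equating: 7.58 V_DS² − 12.03 V_DS + 2.47 = 0, giving V_DS = 0.242 V (the root below V_ov).
I_D = (2.47 − 0.242) / 47.2 = 0.0472 mA.

I_D = 0.0472 mA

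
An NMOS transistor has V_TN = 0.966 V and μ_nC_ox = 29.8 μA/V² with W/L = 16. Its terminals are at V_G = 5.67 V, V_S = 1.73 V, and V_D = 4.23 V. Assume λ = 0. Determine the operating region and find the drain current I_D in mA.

Triode; I_D = 2.06 mA

V_GS = V_G − V_S = 5.67 − 1.73 = 3.94 V; V_DS = V_D − V_S = 4.23 − 1.73 = 2.5 V.
k_n = μ_nC_ox · (W/L) = 0.4768 mA/V².
V_ov = V_GS − V_TN = 3.94 − 0.966 = 2.97 V.
Since V_DS = 2.5 V < V_ov = 2.97 V, the device is in the triode region.
I_D = k_n [V_ov · V_DS − ½ V_DS²] = 0.4768 × [2.97 × 2.5 − 0.5 × 2.5²] = 2.06 mA.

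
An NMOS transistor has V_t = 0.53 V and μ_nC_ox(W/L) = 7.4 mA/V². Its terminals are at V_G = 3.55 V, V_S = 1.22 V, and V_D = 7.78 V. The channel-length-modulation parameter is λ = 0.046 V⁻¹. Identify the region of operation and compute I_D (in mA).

V_GS = V_G − V_S = 3.55 − 1.22 = 2.33 V; V_DS = V_D − V_S = 7.78 − 1.22 = 6.56 V.
V_ov = V_GS − V_t = 2.33 − 0.53 = 1.8 V.
Since V_DS = 6.56 V ≥ V_ov = 1.8 V, the device is in saturation.
I_D = ½ k_n V_ov² (1 + λ V_DS) = 0.5 × 7.4 × 1.8² × (1 + 0.046 × 6.56) = 15.6 mA.

Saturation; I_D = 15.6 mA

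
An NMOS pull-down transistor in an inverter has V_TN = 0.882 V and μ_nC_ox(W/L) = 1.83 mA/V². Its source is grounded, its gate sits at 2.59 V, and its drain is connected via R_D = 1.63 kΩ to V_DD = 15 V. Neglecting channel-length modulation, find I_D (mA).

V_GS = V_G = 2.59 V, so V_ov = 2.59 − 0.882 = 1.71 V.
Assume saturation: I_D = ½ k_n V_ov² = 0.5 × 1.83 × 1.71² = 2.67 mA, giving V_DS = V_DD − I_D R_D = 15 − 2.67 × 1.63 = 10.6 V.
V_DS = 10.6 V ≥ V_ov = 1.71 V, confirming saturation.

I_D = 2.67 mA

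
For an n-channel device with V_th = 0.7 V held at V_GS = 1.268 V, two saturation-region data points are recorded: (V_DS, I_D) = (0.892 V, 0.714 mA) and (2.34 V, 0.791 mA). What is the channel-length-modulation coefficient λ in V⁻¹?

λ = 0.0798 V⁻¹

With V_GS fixed, I_D ∝ (1 + λ V_DS) in saturation, so I_D2/I_D1 = (1 + λ V_DS2)/(1 + λ V_DS1).
0.791/0.714 = 1.108 = (1 + 2.34 λ)/(1 + 0.892 λ).
Solving: λ (I_D1 V_DS2 − I_D2 V_DS1) = I_D2 − I_D1, so λ = (0.791 − 0.714) / (0.714 × 2.34 − 0.791 × 0.892) = 0.077 / 0.965 = 0.0798 V⁻¹.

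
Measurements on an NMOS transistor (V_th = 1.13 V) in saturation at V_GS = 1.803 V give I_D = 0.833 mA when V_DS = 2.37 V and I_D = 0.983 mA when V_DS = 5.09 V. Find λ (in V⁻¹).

λ = 0.0785 V⁻¹

With V_GS fixed, I_D ∝ (1 + λ V_DS) in saturation, so I_D2/I_D1 = (1 + λ V_DS2)/(1 + λ V_DS1).
0.983/0.833 = 1.18 = (1 + 5.09 λ)/(1 + 2.37 λ).
Solving: λ (I_D1 V_DS2 − I_D2 V_DS1) = I_D2 − I_D1, so λ = (0.983 − 0.833) / (0.833 × 5.09 − 0.983 × 2.37) = 0.15 / 1.91 = 0.0785 V⁻¹.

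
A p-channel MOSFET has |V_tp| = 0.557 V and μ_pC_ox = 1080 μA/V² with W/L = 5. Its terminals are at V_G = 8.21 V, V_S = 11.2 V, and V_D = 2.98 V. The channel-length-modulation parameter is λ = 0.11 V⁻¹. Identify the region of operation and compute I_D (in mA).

Saturation; I_D = 30.4 mA

V_SG = V_S − V_G = 11.2 − 8.21 = 2.99 V; V_SD = V_S − V_D = 11.2 − 2.98 = 8.22 V.
k_p = μ_pC_ox · (W/L) = 5.4 mA/V².
V_ov = V_SG − |V_tp| = 2.99 − 0.557 = 2.43 V.
Since V_SD = 8.22 V ≥ V_ov = 2.43 V, the device is in saturation.
I_D = ½ k_p V_ov² (1 + λ V_SD) = 0.5 × 5.4 × 2.43² × (1 + 0.11 × 8.22) = 30.4 mA.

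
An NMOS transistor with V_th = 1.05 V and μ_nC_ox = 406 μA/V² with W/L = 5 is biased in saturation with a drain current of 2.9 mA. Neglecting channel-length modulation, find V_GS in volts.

k_n = μ_nC_ox · (W/L) = 2.03 mA/V².
In saturation I_D = ½ k_n (V_GS − V_th)², so V_GS − V_th = √(2 I_D / k_n) = √(2 × 2.9 / 2.03) = 1.69 V.
V_GS = 1.05 + 1.69 = 2.74 V.

V_GS = 2.74 V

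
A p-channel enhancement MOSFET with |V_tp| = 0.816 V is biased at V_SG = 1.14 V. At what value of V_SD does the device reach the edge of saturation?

The boundary between triode and saturation is V_SD = V_SG − |V_tp| = V_ov.
V_ov = 1.14 − 0.816 = 0.324 V.

V_SD,sat = 0.324 V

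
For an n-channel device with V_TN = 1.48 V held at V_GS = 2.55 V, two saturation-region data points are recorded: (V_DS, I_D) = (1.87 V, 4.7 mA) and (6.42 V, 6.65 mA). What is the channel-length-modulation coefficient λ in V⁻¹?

λ = 0.110 V⁻¹

With V_GS fixed, I_D ∝ (1 + λ V_DS) in saturation, so I_D2/I_D1 = (1 + λ V_DS2)/(1 + λ V_DS1).
6.65/4.7 = 1.415 = (1 + 6.42 λ)/(1 + 1.87 λ).
Solving: λ (I_D1 V_DS2 − I_D2 V_DS1) = I_D2 − I_D1, so λ = (6.65 − 4.7) / (4.7 × 6.42 − 6.65 × 1.87) = 1.95 / 17.7 = 0.11 V⁻¹.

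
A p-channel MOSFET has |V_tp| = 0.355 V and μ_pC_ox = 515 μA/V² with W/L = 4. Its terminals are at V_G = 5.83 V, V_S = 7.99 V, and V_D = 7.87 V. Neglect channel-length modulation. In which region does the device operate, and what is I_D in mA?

Triode; I_D = 0.431 mA

V_SG = V_S − V_G = 7.99 − 5.83 = 2.16 V; V_SD = V_S − V_D = 7.99 − 7.87 = 0.12 V.
k_p = μ_pC_ox · (W/L) = 2.06 mA/V².
V_ov = V_SG − |V_tp| = 2.16 − 0.355 = 1.81 V.
Since V_SD = 0.12 V < V_ov = 1.81 V, the device is in the triode region.
I_D = k_p [V_ov · V_SD − ½ V_SD²] = 2.06 × [1.81 × 0.12 − 0.5 × 0.12²] = 0.431 mA.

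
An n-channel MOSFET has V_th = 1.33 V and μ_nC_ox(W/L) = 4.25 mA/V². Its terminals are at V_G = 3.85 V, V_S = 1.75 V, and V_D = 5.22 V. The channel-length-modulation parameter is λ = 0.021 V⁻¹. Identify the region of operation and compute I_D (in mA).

Saturation; I_D = 1.35 mA

V_GS = V_G − V_S = 3.85 − 1.75 = 2.1 V; V_DS = V_D − V_S = 5.22 − 1.75 = 3.47 V.
V_ov = V_GS − V_th = 2.1 − 1.33 = 0.77 V.
Since V_DS = 3.47 V ≥ V_ov = 0.77 V, the device is in saturation.
I_D = ½ k_n V_ov² (1 + λ V_DS) = 0.5 × 4.25 × 0.77² × (1 + 0.021 × 3.47) = 1.35 mA.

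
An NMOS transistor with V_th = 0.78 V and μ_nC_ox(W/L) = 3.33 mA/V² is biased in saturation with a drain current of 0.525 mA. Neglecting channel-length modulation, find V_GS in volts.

In saturation I_D = ½ k_n (V_GS − V_th)², so V_GS − V_th = √(2 I_D / k_n) = √(2 × 0.525 / 3.33) = 0.562 V.
V_GS = 0.78 + 0.562 = 1.34 V.

V_GS = 1.34 V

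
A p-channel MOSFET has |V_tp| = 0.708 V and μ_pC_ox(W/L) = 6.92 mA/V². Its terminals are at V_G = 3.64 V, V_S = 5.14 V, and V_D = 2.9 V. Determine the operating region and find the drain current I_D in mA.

V_SG = V_S − V_G = 5.14 − 3.64 = 1.5 V; V_SD = V_S − V_D = 5.14 − 2.9 = 2.24 V.
V_ov = V_SG − |V_tp| = 1.5 − 0.708 = 0.792 V.
Since V_SD = 2.24 V ≥ V_ov = 0.792 V, the device is in saturation.
I_D = ½ k_p V_ov² = 0.5 × 6.92 × 0.792² = 2.17 mA.

Saturation; I_D = 2.17 mA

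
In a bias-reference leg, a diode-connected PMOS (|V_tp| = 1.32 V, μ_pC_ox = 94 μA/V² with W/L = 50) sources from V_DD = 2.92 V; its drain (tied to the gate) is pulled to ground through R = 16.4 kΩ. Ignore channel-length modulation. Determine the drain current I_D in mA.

With gate tied to drain, V_SG = V_SD ≥ V_SG − |V_tp|, so the device is in saturation.
k_p = μ_pC_ox · (W/L) = 4.7 mA/V².
KCL at the drain: ½ k_p (V_SG − |V_tp|)² = (V_DD − V_SG)/R.
Let x = V_SG − 1.32. Then 38.5 x² + x − 1.6 = 0, giving x = 0.191 V (positive root), so V_SG = 1.51 V.
I_D = (V_DD − V_SG)/R = (2.92 − 1.51) / 16.4 = 0.0859 mA.

I_D = 0.0859 mA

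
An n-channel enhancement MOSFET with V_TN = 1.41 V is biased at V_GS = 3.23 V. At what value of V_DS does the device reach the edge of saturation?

The boundary between triode and saturation is V_DS = V_GS − V_TN = V_ov.
V_ov = 3.23 − 1.41 = 1.82 V.

V_DS,sat = 1.82 V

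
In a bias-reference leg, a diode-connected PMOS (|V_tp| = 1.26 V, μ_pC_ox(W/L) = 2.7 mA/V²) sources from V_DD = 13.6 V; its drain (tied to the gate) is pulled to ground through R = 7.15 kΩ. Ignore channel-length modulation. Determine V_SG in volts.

V_SG = 2.34 V

With gate tied to drain, V_SG = V_SD ≥ V_SG − |V_tp|, so the device is in saturation.
KCL at the drain: ½ k_p (V_SG − |V_tp|)² = (V_DD − V_SG)/R.
Let x = V_SG − 1.26. Then 9.65 x² + x − 12.34 = 0, giving x = 1.08 V (positive root), so V_SG = 2.34 V.
I_D = (V_DD − V_SG)/R = (13.6 − 2.34) / 7.15 = 1.57 mA.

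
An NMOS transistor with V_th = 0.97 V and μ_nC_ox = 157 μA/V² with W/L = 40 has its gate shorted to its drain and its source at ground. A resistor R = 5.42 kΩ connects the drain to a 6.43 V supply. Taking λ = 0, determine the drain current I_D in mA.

With gate tied to drain, V_GS = V_DS ≥ V_GS − V_th, so the device is in saturation.
k_n = μ_nC_ox · (W/L) = 6.28 mA/V².
KCL at the drain: ½ k_n (V_GS − V_th)² = (V_DD − V_GS)/R.
Let x = V_GS − 0.97. Then 17 x² + x − 5.46 = 0, giving x = 0.538 V (positive root), so V_GS = 1.51 V.
I_D = (V_DD − V_GS)/R = (6.43 − 1.51) / 5.42 = 0.908 mA.

I_D = 0.908 mA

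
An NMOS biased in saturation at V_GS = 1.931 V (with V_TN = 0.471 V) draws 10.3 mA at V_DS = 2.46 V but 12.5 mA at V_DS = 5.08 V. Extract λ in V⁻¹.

With V_GS fixed, I_D ∝ (1 + λ V_DS) in saturation, so I_D2/I_D1 = (1 + λ V_DS2)/(1 + λ V_DS1).
12.5/10.3 = 1.214 = (1 + 5.08 λ)/(1 + 2.46 λ).
Solving: λ (I_D1 V_DS2 − I_D2 V_DS1) = I_D2 − I_D1, so λ = (12.5 − 10.3) / (10.3 × 5.08 − 12.5 × 2.46) = 2.2 / 21.6 = 0.102 V⁻¹.

λ = 0.102 V⁻¹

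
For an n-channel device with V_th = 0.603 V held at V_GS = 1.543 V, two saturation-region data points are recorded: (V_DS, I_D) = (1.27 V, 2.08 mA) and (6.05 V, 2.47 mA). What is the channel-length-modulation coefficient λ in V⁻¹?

With V_GS fixed, I_D ∝ (1 + λ V_DS) in saturation, so I_D2/I_D1 = (1 + λ V_DS2)/(1 + λ V_DS1).
2.47/2.08 = 1.188 = (1 + 6.05 λ)/(1 + 1.27 λ).
Solving: λ (I_D1 V_DS2 − I_D2 V_DS1) = I_D2 − I_D1, so λ = (2.47 − 2.08) / (2.08 × 6.05 − 2.47 × 1.27) = 0.39 / 9.45 = 0.0413 V⁻¹.

λ = 0.0413 V⁻¹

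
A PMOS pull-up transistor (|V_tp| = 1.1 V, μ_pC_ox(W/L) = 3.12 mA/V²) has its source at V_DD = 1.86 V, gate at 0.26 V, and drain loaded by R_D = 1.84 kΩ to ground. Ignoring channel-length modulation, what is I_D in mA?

I_D = 0.390 mA

V_SG = V_DD − V_G = 1.86 − 0.26 = 1.6 V, so V_ov = 1.6 − 1.1 = 0.5 V.
Assume saturation: I_D = ½ k_p V_ov² = 0.5 × 3.12 × 0.5² = 0.39 mA, giving V_SD = V_DD − I_D R_D = 1.86 − 0.39 × 1.84 = 1.14 V.
V_SD = 1.14 V ≥ V_ov = 0.5 V, confirming saturation.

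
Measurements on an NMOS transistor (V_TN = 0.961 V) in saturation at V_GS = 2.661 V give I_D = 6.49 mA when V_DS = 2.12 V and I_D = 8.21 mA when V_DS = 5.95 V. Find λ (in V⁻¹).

λ = 0.0811 V⁻¹

With V_GS fixed, I_D ∝ (1 + λ V_DS) in saturation, so I_D2/I_D1 = (1 + λ V_DS2)/(1 + λ V_DS1).
8.21/6.49 = 1.265 = (1 + 5.95 λ)/(1 + 2.12 λ).
Solving: λ (I_D1 V_DS2 − I_D2 V_DS1) = I_D2 − I_D1, so λ = (8.21 − 6.49) / (6.49 × 5.95 − 8.21 × 2.12) = 1.72 / 21.2 = 0.0811 V⁻¹.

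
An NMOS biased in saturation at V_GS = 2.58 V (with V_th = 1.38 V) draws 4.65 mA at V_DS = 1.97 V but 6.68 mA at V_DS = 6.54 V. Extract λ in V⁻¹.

With V_GS fixed, I_D ∝ (1 + λ V_DS) in saturation, so I_D2/I_D1 = (1 + λ V_DS2)/(1 + λ V_DS1).
6.68/4.65 = 1.437 = (1 + 6.54 λ)/(1 + 1.97 λ).
Solving: λ (I_D1 V_DS2 − I_D2 V_DS1) = I_D2 − I_D1, so λ = (6.68 − 4.65) / (4.65 × 6.54 − 6.68 × 1.97) = 2.03 / 17.3 = 0.118 V⁻¹.

λ = 0.118 V⁻¹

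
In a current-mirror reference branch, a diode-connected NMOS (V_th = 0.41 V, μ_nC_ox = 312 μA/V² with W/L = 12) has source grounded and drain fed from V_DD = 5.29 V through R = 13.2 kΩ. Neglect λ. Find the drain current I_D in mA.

With gate tied to drain, V_GS = V_DS ≥ V_GS − V_th, so the device is in saturation.
k_n = μ_nC_ox · (W/L) = 3.744 mA/V².
KCL at the drain: ½ k_n (V_GS − V_th)² = (V_DD − V_GS)/R.
Let x = V_GS − 0.41. Then 24.7 x² + x − 4.88 = 0, giving x = 0.425 V (positive root), so V_GS = 0.835 V.
I_D = (V_DD − V_GS)/R = (5.29 − 0.835) / 13.2 = 0.338 mA.

I_D = 0.338 mA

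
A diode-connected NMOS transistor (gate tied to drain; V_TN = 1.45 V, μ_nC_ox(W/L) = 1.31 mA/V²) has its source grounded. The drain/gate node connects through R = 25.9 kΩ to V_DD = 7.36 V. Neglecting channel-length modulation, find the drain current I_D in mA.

I_D = 0.207 mA

With gate tied to drain, V_GS = V_DS ≥ V_GS − V_TN, so the device is in saturation.
KCL at the drain: ½ k_n (V_GS − V_TN)² = (V_DD − V_GS)/R.
Let x = V_GS − 1.45. Then 17 x² + x − 5.91 = 0, giving x = 0.561 V (positive root), so V_GS = 2.01 V.
I_D = (V_DD − V_GS)/R = (7.36 − 2.01) / 25.9 = 0.207 mA.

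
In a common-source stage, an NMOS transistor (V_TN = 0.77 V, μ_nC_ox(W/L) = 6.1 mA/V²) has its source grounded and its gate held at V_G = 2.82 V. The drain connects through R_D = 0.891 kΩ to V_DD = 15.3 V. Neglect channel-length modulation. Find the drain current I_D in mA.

V_GS = V_G = 2.82 V, so V_ov = 2.82 − 0.77 = 2.05 V.
Assume saturation: I_D = ½ k_n V_ov² = 0.5 × 6.1 × 2.05² = 12.8 mA, giving V_DS = V_DD − I_D R_D = 15.3 − 12.8 × 0.891 = 3.88 V.
V_DS = 3.88 V ≥ V_ov = 2.05 V, confirming saturation.

I_D = 12.8 mA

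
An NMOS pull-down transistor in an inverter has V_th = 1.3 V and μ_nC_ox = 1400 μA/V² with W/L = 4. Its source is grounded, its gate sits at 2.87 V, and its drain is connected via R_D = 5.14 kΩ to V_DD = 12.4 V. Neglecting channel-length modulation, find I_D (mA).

I_D = 2.35 mA

V_GS = V_G = 2.87 V, so V_ov = 2.87 − 1.3 = 1.57 V.
k_n = μ_nC_ox · (W/L) = 5.6 mA/V².
Assume saturation: I_D = ½ k_n V_ov² = 0.5 × 5.6 × 1.57² = 6.9 mA, giving V_DS = V_DD − I_D R_D = 12.4 − 6.9 × 5.14 = -23.1 V.
But -23.1 V < V_ov = 1.57 V, so the device is actually in triode.
In triode I_D = k_n[V_ov V_DS − ½ V_DS²] and I_D = (V_DD − V_DS)/R_D. Equating: 14.4 V_DS² − 46.19 V_DS + 12.4 = 0, giving V_DS = 0.296 V (the root below V_ov).
I_D = (12.4 − 0.296) / 5.14 = 2.35 mA.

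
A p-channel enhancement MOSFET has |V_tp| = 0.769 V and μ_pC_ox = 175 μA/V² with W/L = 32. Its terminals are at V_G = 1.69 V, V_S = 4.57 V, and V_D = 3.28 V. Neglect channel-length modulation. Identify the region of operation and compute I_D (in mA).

Triode; I_D = 10.6 mA

V_SG = V_S − V_G = 4.57 − 1.69 = 2.88 V; V_SD = V_S − V_D = 4.57 − 3.28 = 1.29 V.
k_p = μ_pC_ox · (W/L) = 5.6 mA/V².
V_ov = V_SG − |V_tp| = 2.88 − 0.769 = 2.11 V.
Since V_SD = 1.29 V < V_ov = 2.11 V, the device is in the triode region.
I_D = k_p [V_ov · V_SD − ½ V_SD²] = 5.6 × [2.11 × 1.29 − 0.5 × 1.29²] = 10.6 mA.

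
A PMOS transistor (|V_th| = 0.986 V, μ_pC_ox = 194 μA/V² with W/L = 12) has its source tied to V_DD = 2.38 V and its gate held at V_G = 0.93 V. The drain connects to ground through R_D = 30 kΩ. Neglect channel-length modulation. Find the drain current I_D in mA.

I_D = 0.0767 mA

V_SG = V_DD − V_G = 2.38 − 0.93 = 1.45 V, so V_ov = 1.45 − 0.986 = 0.464 V.
k_p = μ_pC_ox · (W/L) = 2.328 mA/V².
Assume saturation: I_D = ½ k_p V_ov² = 0.5 × 2.328 × 0.464² = 0.251 mA, giving V_SD = V_DD − I_D R_D = 2.38 − 0.251 × 30 = -5.14 V.
But -5.14 V < V_ov = 0.464 V, so the device is actually in triode.
In triode I_D = k_p[V_ov V_SD − ½ V_SD²] and I_D = (V_DD − V_SD)/R_D. Equating: 34.9 V_SD² − 33.41 V_SD + 2.38 = 0, giving V_SD = 0.0775 V (the root below V_ov).
I_D = (2.38 − 0.0775) / 30 = 0.0767 mA.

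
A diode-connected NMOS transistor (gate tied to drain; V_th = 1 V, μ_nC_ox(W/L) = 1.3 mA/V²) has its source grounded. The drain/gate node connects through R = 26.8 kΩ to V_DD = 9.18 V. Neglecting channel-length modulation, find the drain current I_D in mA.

I_D = 0.281 mA

With gate tied to drain, V_GS = V_DS ≥ V_GS − V_th, so the device is in saturation.
KCL at the drain: ½ k_n (V_GS − V_th)² = (V_DD − V_GS)/R.
Let x = V_GS − 1. Then 17.4 x² + x − 8.18 = 0, giving x = 0.657 V (positive root), so V_GS = 1.66 V.
I_D = (V_DD − V_GS)/R = (9.18 − 1.66) / 26.8 = 0.281 mA.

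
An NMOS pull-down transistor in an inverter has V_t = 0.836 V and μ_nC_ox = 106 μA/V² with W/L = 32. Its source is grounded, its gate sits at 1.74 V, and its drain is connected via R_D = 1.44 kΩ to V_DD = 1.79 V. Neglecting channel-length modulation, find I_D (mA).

I_D = 0.962 mA

V_GS = V_G = 1.74 V, so V_ov = 1.74 − 0.836 = 0.904 V.
k_n = μ_nC_ox · (W/L) = 3.392 mA/V².
Assume saturation: I_D = ½ k_n V_ov² = 0.5 × 3.392 × 0.904² = 1.39 mA, giving V_DS = V_DD − I_D R_D = 1.79 − 1.39 × 1.44 = -0.206 V.
But -0.206 V < V_ov = 0.904 V, so the device is actually in triode.
In triode I_D = k_n[V_ov V_DS − ½ V_DS²] and I_D = (V_DD − V_DS)/R_D. Equating: 2.44 V_DS² − 5.416 V_DS + 1.79 = 0, giving V_DS = 0.404 V (the root below V_ov).
I_D = (1.79 − 0.404) / 1.44 = 0.962 mA.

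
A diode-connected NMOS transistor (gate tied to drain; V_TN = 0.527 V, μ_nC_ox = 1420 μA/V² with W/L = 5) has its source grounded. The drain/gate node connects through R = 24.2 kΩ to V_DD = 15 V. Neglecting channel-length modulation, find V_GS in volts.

V_GS = 0.932 V

With gate tied to drain, V_GS = V_DS ≥ V_GS − V_TN, so the device is in saturation.
k_n = μ_nC_ox · (W/L) = 7.1 mA/V².
KCL at the drain: ½ k_n (V_GS − V_TN)² = (V_DD − V_GS)/R.
Let x = V_GS − 0.527. Then 85.9 x² + x − 14.47 = 0, giving x = 0.405 V (positive root), so V_GS = 0.932 V.
I_D = (V_DD − V_GS)/R = (15 − 0.932) / 24.2 = 0.581 mA.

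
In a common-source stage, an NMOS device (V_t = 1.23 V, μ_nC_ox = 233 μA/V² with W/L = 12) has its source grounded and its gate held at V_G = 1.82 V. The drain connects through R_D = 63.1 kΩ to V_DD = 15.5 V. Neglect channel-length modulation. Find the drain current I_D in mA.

I_D = 0.243 mA

V_GS = V_G = 1.82 V, so V_ov = 1.82 − 1.23 = 0.59 V.
k_n = μ_nC_ox · (W/L) = 2.796 mA/V².
Assume saturation: I_D = ½ k_n V_ov² = 0.5 × 2.796 × 0.59² = 0.487 mA, giving V_DS = V_DD − I_D R_D = 15.5 − 0.487 × 63.1 = -15.2 V.
But -15.2 V < V_ov = 0.59 V, so the device is actually in triode.
In triode I_D = k_n[V_ov V_DS − ½ V_DS²] and I_D = (V_DD − V_DS)/R_D. Equating: 88.2 V_DS² − 105.1 V_DS + 15.5 = 0, giving V_DS = 0.172 V (the root below V_ov).
I_D = (15.5 − 0.172) / 63.1 = 0.243 mA.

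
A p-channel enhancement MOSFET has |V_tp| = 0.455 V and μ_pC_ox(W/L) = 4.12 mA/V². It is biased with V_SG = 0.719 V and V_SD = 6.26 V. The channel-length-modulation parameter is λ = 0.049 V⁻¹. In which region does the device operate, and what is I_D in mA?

Saturation; I_D = 0.188 mA

V_ov = V_SG − |V_tp| = 0.719 − 0.455 = 0.264 V.
Since V_SD = 6.26 V ≥ V_ov = 0.264 V, the device is in saturation.
I_D = ½ k_p V_ov² (1 + λ V_SD) = 0.5 × 4.12 × 0.264² × (1 + 0.049 × 6.26) = 0.188 mA.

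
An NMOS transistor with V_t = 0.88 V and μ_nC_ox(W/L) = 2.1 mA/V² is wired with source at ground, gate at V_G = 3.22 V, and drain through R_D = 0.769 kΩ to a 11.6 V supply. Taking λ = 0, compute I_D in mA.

V_GS = V_G = 3.22 V, so V_ov = 3.22 − 0.88 = 2.34 V.
Assume saturation: I_D = ½ k_n V_ov² = 0.5 × 2.1 × 2.34² = 5.75 mA, giving V_DS = V_DD − I_D R_D = 11.6 − 5.75 × 0.769 = 7.18 V.
V_DS = 7.18 V ≥ V_ov = 2.34 V, confirming saturation.

I_D = 5.75 mA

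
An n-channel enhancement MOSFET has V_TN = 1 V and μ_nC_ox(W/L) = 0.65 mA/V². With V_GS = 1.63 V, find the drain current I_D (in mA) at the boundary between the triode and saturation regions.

At the boundary V_DS = V_ov = V_GS − V_TN = 1.63 − 1 = 0.63 V.
I_D = ½ k_n V_ov² = 0.5 × 0.65 × 0.63² = 0.129 mA.

I_D = 0.129 mA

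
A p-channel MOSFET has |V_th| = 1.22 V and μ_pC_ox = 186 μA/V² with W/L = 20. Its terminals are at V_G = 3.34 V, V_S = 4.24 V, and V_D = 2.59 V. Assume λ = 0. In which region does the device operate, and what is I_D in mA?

V_SG = V_S − V_G = 4.24 − 3.34 = 0.9 V; V_SD = V_S − V_D = 4.24 − 2.59 = 1.65 V.
V_SG = 0.9 V < |V_th| = 1.22 V, so the transistor is in cutoff.

Cutoff; I_D = 0 mA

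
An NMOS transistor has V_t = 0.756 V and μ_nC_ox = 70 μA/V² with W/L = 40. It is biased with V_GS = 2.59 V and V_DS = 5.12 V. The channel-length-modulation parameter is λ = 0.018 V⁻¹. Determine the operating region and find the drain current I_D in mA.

k_n = μ_nC_ox · (W/L) = 2.8 mA/V².
V_ov = V_GS − V_t = 2.59 − 0.756 = 1.83 V.
Since V_DS = 5.12 V ≥ V_ov = 1.83 V, the device is in saturation.
I_D = ½ k_n V_ov² (1 + λ V_DS) = 0.5 × 2.8 × 1.83² × (1 + 0.018 × 5.12) = 5.14 mA.

Saturation; I_D = 5.14 mA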